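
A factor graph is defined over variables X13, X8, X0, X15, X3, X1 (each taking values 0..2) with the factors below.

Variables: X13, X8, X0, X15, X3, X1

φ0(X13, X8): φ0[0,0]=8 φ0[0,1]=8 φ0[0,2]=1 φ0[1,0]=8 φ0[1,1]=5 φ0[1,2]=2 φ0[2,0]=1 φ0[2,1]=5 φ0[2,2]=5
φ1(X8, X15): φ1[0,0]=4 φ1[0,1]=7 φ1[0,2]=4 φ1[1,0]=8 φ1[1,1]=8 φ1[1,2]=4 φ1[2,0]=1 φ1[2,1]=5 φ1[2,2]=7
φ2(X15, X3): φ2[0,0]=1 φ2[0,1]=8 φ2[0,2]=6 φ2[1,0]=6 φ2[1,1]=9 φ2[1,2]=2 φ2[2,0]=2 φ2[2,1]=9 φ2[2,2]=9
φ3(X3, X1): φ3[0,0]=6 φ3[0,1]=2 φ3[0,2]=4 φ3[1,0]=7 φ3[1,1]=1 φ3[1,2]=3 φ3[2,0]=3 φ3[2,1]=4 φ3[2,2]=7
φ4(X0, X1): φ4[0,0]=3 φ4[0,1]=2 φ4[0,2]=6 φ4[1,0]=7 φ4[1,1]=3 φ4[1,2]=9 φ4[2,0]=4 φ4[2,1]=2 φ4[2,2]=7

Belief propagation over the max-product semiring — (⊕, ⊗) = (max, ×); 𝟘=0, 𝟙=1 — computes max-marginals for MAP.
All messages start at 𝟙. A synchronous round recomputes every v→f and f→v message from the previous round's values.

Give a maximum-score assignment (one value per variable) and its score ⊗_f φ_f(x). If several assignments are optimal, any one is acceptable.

init: all messages = 𝟙 over 3 values
r1 m[φ0→X13] = [8, 8, 5]
r1 m[φ0→X8] = [8, 8, 5]
r1 m[φ1→X8] = [7, 8, 7]
r1 m[φ1→X15] = [8, 8, 7]
r1 m[φ2→X15] = [8, 9, 9]
r1 m[φ2→X3] = [6, 9, 9]
r1 m[φ3→X3] = [6, 7, 7]
r1 m[φ3→X1] = [7, 4, 7]
r1 m[φ4→X0] = [6, 9, 7]
r1 m[φ4→X1] = [7, 3, 9]
r1 m[X13→φ0] = [1, 1, 1]
r1 m[X8→φ0] = [1, 1, 1]
r1 m[X8→φ1] = [1, 1, 1]
r1 m[X0→φ4] = [1, 1, 1]
r1 m[X15→φ1] = [1, 1, 1]
r1 m[X15→φ2] = [1, 1, 1]
r1 m[X3→φ2] = [1, 1, 1]
r1 m[X3→φ3] = [1, 1, 1]
r1 m[X1→φ3] = [1, 1, 1]
r1 m[X1→φ4] = [1, 1, 1]
r2 m[φ0→X13] = [8, 8, 5]
r2 m[φ0→X8] = [8, 8, 5]
r2 m[φ1→X8] = [7, 8, 7]
r2 m[φ1→X15] = [8, 8, 7]
r2 m[φ2→X15] = [8, 9, 9]
r2 m[φ2→X3] = [6, 9, 9]
r2 m[φ3→X3] = [6, 7, 7]
r2 m[φ3→X1] = [7, 4, 7]
r2 m[φ4→X0] = [6, 9, 7]
r2 m[φ4→X1] = [7, 3, 9]
r2 m[X13→φ0] = [1, 1, 1]
r2 m[X8→φ0] = [7, 8, 7]
r2 m[X8→φ1] = [8, 8, 5]
r2 m[X0→φ4] = [1, 1, 1]
r2 m[X15→φ1] = [8, 9, 9]
r2 m[X15→φ2] = [8, 8, 7]
r2 m[X3→φ2] = [6, 7, 7]
r2 m[X3→φ3] = [6, 9, 9]
r2 m[X1→φ3] = [7, 3, 9]
r2 m[X1→φ4] = [7, 4, 7]
r3 m[φ0→X13] = [64, 56, 40]
r3 m[φ0→X8] = [8, 8, 5]
r3 m[φ1→X8] = [63, 72, 63]
r3 m[φ1→X15] = [64, 64, 35]
r3 m[φ2→X15] = [56, 63, 63]
r3 m[φ2→X3] = [48, 72, 63]
r3 m[φ3→X3] = [42, 49, 63]
r3 m[φ3→X1] = [63, 36, 63]
r3 m[φ4→X0] = [42, 63, 49]
r3 m[φ4→X1] = [7, 3, 9]
r3 m[X13→φ0] = [1, 1, 1]
r3 m[X8→φ0] = [7, 8, 7]
r3 m[X8→φ1] = [8, 8, 5]
r3 m[X0→φ4] = [1, 1, 1]
r3 m[X15→φ1] = [8, 9, 9]
r3 m[X15→φ2] = [8, 8, 7]
r3 m[X3→φ2] = [6, 7, 7]
r3 m[X3→φ3] = [6, 9, 9]
r3 m[X1→φ3] = [7, 3, 9]
r3 m[X1→φ4] = [7, 4, 7]
r4 m[φ0→X13] = [64, 56, 40]
r4 m[φ0→X8] = [8, 8, 5]
r4 m[φ1→X8] = [63, 72, 63]
r4 m[φ1→X15] = [64, 64, 35]
r4 m[φ2→X15] = [56, 63, 63]
r4 m[φ2→X3] = [48, 72, 63]
r4 m[φ3→X3] = [42, 49, 63]
r4 m[φ3→X1] = [63, 36, 63]
r4 m[φ4→X0] = [42, 63, 49]
r4 m[φ4→X1] = [7, 3, 9]
r4 m[X13→φ0] = [1, 1, 1]
r4 m[X8→φ0] = [63, 72, 63]
r4 m[X8→φ1] = [8, 8, 5]
r4 m[X0→φ4] = [1, 1, 1]
r4 m[X15→φ1] = [56, 63, 63]
r4 m[X15→φ2] = [64, 64, 35]
r4 m[X3→φ2] = [42, 49, 63]
r4 m[X3→φ3] = [48, 72, 63]
r4 m[X1→φ3] = [7, 3, 9]
r4 m[X1→φ4] = [63, 36, 63]
r5 m[φ0→X13] = [576, 504, 360]
r5 m[φ0→X8] = [8, 8, 5]
r5 m[φ1→X8] = [441, 504, 441]
r5 m[φ1→X15] = [64, 64, 35]
r5 m[φ2→X15] = [392, 441, 567]
r5 m[φ2→X3] = [384, 576, 384]
r5 m[φ3→X3] = [42, 49, 63]
r5 m[φ3→X1] = [504, 252, 441]
r5 m[φ4→X0] = [378, 567, 441]
r5 m[φ4→X1] = [7, 3, 9]
r5 m[X13→φ0] = [1, 1, 1]
r5 m[X8→φ0] = [63, 72, 63]
r5 m[X8→φ1] = [8, 8, 5]
r5 m[X0→φ4] = [1, 1, 1]
r5 m[X15→φ1] = [56, 63, 63]
r5 m[X15→φ2] = [64, 64, 35]
r5 m[X3→φ2] = [42, 49, 63]
r5 m[X3→φ3] = [48, 72, 63]
r5 m[X1→φ3] = [7, 3, 9]
r5 m[X1→φ4] = [63, 36, 63]
r6 m[φ0→X13] = [576, 504, 360]
r6 m[φ0→X8] = [8, 8, 5]
r6 m[φ1→X8] = [441, 504, 441]
r6 m[φ1→X15] = [64, 64, 35]
r6 m[φ2→X15] = [392, 441, 567]
r6 m[φ2→X3] = [384, 576, 384]
r6 m[φ3→X3] = [42, 49, 63]
r6 m[φ3→X1] = [504, 252, 441]
r6 m[φ4→X0] = [378, 567, 441]
r6 m[φ4→X1] = [7, 3, 9]
r6 m[X13→φ0] = [1, 1, 1]
r6 m[X8→φ0] = [441, 504, 441]
r6 m[X8→φ1] = [8, 8, 5]
r6 m[X0→φ4] = [1, 1, 1]
r6 m[X15→φ1] = [392, 441, 567]
r6 m[X15→φ2] = [64, 64, 35]
r6 m[X3→φ2] = [42, 49, 63]
r6 m[X3→φ3] = [384, 576, 384]
r6 m[X1→φ3] = [7, 3, 9]
r6 m[X1→φ4] = [504, 252, 441]
r7 m[φ0→X13] = [4032, 3528, 2520]
r7 m[φ0→X8] = [8, 8, 5]
r7 m[φ1→X8] = [3087, 3528, 3969]
r7 m[φ1→X15] = [64, 64, 35]
r7 m[φ2→X15] = [392, 441, 567]
r7 m[φ2→X3] = [384, 576, 384]
r7 m[φ3→X3] = [42, 49, 63]
r7 m[φ3→X1] = [4032, 1536, 2688]
r7 m[φ4→X0] = [2646, 3969, 3087]
r7 m[φ4→X1] = [7, 3, 9]
r7 m[X13→φ0] = [1, 1, 1]
r7 m[X8→φ0] = [441, 504, 441]
r7 m[X8→φ1] = [8, 8, 5]
r7 m[X0→φ4] = [1, 1, 1]
r7 m[X15→φ1] = [392, 441, 567]
r7 m[X15→φ2] = [64, 64, 35]
r7 m[X3→φ2] = [42, 49, 63]
r7 m[X3→φ3] = [384, 576, 384]
r7 m[X1→φ3] = [7, 3, 9]
r7 m[X1→φ4] = [504, 252, 441]
r8 m[φ0→X13] = [4032, 3528, 2520]
r8 m[φ0→X8] = [8, 8, 5]
r8 m[φ1→X8] = [3087, 3528, 3969]
r8 m[φ1→X15] = [64, 64, 35]
r8 m[φ2→X15] = [392, 441, 567]
r8 m[φ2→X3] = [384, 576, 384]
r8 m[φ3→X3] = [42, 49, 63]
r8 m[φ3→X1] = [4032, 1536, 2688]
r8 m[φ4→X0] = [2646, 3969, 3087]
r8 m[φ4→X1] = [7, 3, 9]
r8 m[X13→φ0] = [1, 1, 1]
r8 m[X8→φ0] = [3087, 3528, 3969]
r8 m[X8→φ1] = [8, 8, 5]
r8 m[X0→φ4] = [1, 1, 1]
r8 m[X15→φ1] = [392, 441, 567]
r8 m[X15→φ2] = [64, 64, 35]
r8 m[X3→φ2] = [42, 49, 63]
r8 m[X3→φ3] = [384, 576, 384]
r8 m[X1→φ3] = [7, 3, 9]
r8 m[X1→φ4] = [4032, 1536, 2688]
r9 m[φ0→X13] = [28224, 24696, 19845]
r9 m[φ0→X8] = [8, 8, 5]
r9 m[φ1→X8] = [3087, 3528, 3969]
r9 m[φ1→X15] = [64, 64, 35]
r9 m[φ2→X15] = [392, 441, 567]
r9 m[φ2→X3] = [384, 576, 384]
r9 m[φ3→X3] = [42, 49, 63]
r9 m[φ3→X1] = [4032, 1536, 2688]
r9 m[φ4→X0] = [16128, 28224, 18816]
r9 m[φ4→X1] = [7, 3, 9]
r9 m[X13→φ0] = [1, 1, 1]
r9 m[X8→φ0] = [3087, 3528, 3969]
r9 m[X8→φ1] = [8, 8, 5]
r9 m[X0→φ4] = [1, 1, 1]
r9 m[X15→φ1] = [392, 441, 567]
r9 m[X15→φ2] = [64, 64, 35]
r9 m[X3→φ2] = [42, 49, 63]
r9 m[X3→φ3] = [384, 576, 384]
r9 m[X1→φ3] = [7, 3, 9]
r9 m[X1→φ4] = [4032, 1536, 2688]
r10 m[φ0→X13] = [28224, 24696, 19845]
r10 m[φ0→X8] = [8, 8, 5]
r10 m[φ1→X8] = [3087, 3528, 3969]
r10 m[φ1→X15] = [64, 64, 35]
r10 m[φ2→X15] = [392, 441, 567]
r10 m[φ2→X3] = [384, 576, 384]
r10 m[φ3→X3] = [42, 49, 63]
r10 m[φ3→X1] = [4032, 1536, 2688]
r10 m[φ4→X0] = [16128, 28224, 18816]
r10 m[φ4→X1] = [7, 3, 9]
r10 m[X13→φ0] = [1, 1, 1]
r10 m[X8→φ0] = [3087, 3528, 3969]
r10 m[X8→φ1] = [8, 8, 5]
r10 m[X0→φ4] = [1, 1, 1]
r10 m[X15→φ1] = [392, 441, 567]
r10 m[X15→φ2] = [64, 64, 35]
r10 m[X3→φ2] = [42, 49, 63]
r10 m[X3→φ3] = [384, 576, 384]
r10 m[X1→φ3] = [7, 3, 9]
r10 m[X1→φ4] = [4032, 1536, 2688]
fixed point reached at round 10
traceback from X13: (X13=0, X8=1, X0=1, X15=1, X3=1, X1=0), score=28224

assignment: (X13=0, X8=1, X0=1, X15=1, X3=1, X1=0); score = 28224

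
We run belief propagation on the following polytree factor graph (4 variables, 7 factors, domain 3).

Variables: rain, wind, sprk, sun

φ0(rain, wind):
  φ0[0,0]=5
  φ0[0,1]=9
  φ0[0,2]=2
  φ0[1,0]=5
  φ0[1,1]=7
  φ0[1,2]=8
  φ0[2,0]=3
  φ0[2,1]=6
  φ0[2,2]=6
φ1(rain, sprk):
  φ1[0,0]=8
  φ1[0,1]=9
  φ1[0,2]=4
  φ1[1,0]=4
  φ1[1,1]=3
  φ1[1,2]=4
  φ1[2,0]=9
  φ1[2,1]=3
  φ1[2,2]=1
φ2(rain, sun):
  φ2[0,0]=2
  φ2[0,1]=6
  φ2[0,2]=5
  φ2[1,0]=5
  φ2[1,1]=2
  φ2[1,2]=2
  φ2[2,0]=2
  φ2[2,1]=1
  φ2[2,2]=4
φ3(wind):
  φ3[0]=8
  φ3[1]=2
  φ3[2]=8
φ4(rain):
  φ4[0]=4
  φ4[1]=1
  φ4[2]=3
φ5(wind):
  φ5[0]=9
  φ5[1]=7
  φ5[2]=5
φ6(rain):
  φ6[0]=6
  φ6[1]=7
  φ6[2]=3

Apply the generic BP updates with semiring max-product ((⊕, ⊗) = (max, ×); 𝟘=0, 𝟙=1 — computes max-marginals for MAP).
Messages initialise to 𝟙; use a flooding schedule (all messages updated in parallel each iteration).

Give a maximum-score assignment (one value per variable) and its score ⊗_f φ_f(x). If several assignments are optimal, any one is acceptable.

init: all messages = 𝟙 over 3 values
r1 m[φ0→rain] = [9, 8, 6]
r1 m[φ0→wind] = [5, 9, 8]
r1 m[φ1→rain] = [9, 4, 9]
r1 m[φ1→sprk] = [9, 9, 4]
r1 m[φ2→rain] = [6, 5, 4]
r1 m[φ2→sun] = [5, 6, 5]
r1 m[φ3→wind] = [8, 2, 8]
r1 m[φ4→rain] = [4, 1, 3]
r1 m[φ5→wind] = [9, 7, 5]
r1 m[φ6→rain] = [6, 7, 3]
r1 m[rain→φ0] = [1, 1, 1]
r1 m[rain→φ1] = [1, 1, 1]
r1 m[rain→φ2] = [1, 1, 1]
r1 m[rain→φ4] = [1, 1, 1]
r1 m[rain→φ6] = [1, 1, 1]
r1 m[wind→φ0] = [1, 1, 1]
r1 m[wind→φ3] = [1, 1, 1]
r1 m[wind→φ5] = [1, 1, 1]
r1 m[sprk→φ1] = [1, 1, 1]
r1 m[sun→φ2] = [1, 1, 1]
r2 m[φ0→rain] = [9, 8, 6]
r2 m[φ0→wind] = [5, 9, 8]
r2 m[φ1→rain] = [9, 4, 9]
r2 m[φ1→sprk] = [9, 9, 4]
r2 m[φ2→rain] = [6, 5, 4]
r2 m[φ2→sun] = [5, 6, 5]
r2 m[φ3→wind] = [8, 2, 8]
r2 m[φ4→rain] = [4, 1, 3]
r2 m[φ5→wind] = [9, 7, 5]
r2 m[φ6→rain] = [6, 7, 3]
r2 m[rain→φ0] = [1296, 140, 324]
r2 m[rain→φ1] = [1296, 280, 216]
r2 m[rain→φ2] = [1944, 224, 486]
r2 m[rain→φ4] = [2916, 1120, 648]
r2 m[rain→φ6] = [1944, 160, 648]
r2 m[wind→φ0] = [72, 14, 40]
r2 m[wind→φ3] = [45, 63, 40]
r2 m[wind→φ5] = [40, 18, 64]
r2 m[sprk→φ1] = [1, 1, 1]
r2 m[sun→φ2] = [1, 1, 1]
r3 m[φ0→rain] = [360, 360, 240]
r3 m[φ0→wind] = [6480, 11664, 2592]
r3 m[φ1→rain] = [9, 4, 9]
r3 m[φ1→sprk] = [10368, 11664, 5184]
r3 m[φ2→rain] = [6, 5, 4]
r3 m[φ2→sun] = [3888, 11664, 9720]
r3 m[φ3→wind] = [8, 2, 8]
r3 m[φ4→rain] = [4, 1, 3]
r3 m[φ5→wind] = [9, 7, 5]
r3 m[φ6→rain] = [6, 7, 3]
r3 m[rain→φ0] = [1296, 140, 324]
r3 m[rain→φ1] = [1296, 280, 216]
r3 m[rain→φ2] = [1944, 224, 486]
r3 m[rain→φ4] = [2916, 1120, 648]
r3 m[rain→φ6] = [1944, 160, 648]
r3 m[wind→φ0] = [72, 14, 40]
r3 m[wind→φ3] = [45, 63, 40]
r3 m[wind→φ5] = [40, 18, 64]
r3 m[sprk→φ1] = [1, 1, 1]
r3 m[sun→φ2] = [1, 1, 1]
r4 m[φ0→rain] = [360, 360, 240]
r4 m[φ0→wind] = [6480, 11664, 2592]
r4 m[φ1→rain] = [9, 4, 9]
r4 m[φ1→sprk] = [10368, 11664, 5184]
r4 m[φ2→rain] = [6, 5, 4]
r4 m[φ2→sun] = [3888, 11664, 9720]
r4 m[φ3→wind] = [8, 2, 8]
r4 m[φ4→rain] = [4, 1, 3]
r4 m[φ5→wind] = [9, 7, 5]
r4 m[φ6→rain] = [6, 7, 3]
r4 m[rain→φ0] = [1296, 140, 324]
r4 m[rain→φ1] = [51840, 12600, 8640]
r4 m[rain→φ2] = [77760, 10080, 19440]
r4 m[rain→φ4] = [116640, 50400, 25920]
r4 m[rain→φ6] = [77760, 7200, 25920]
r4 m[wind→φ0] = [72, 14, 40]
r4 m[wind→φ3] = [58320, 81648, 12960]
r4 m[wind→φ5] = [51840, 23328, 20736]
r4 m[sprk→φ1] = [1, 1, 1]
r4 m[sun→φ2] = [1, 1, 1]
r5 m[φ0→rain] = [360, 360, 240]
r5 m[φ0→wind] = [6480, 11664, 2592]
r5 m[φ1→rain] = [9, 4, 9]
r5 m[φ1→sprk] = [414720, 466560, 207360]
r5 m[φ2→rain] = [6, 5, 4]
r5 m[φ2→sun] = [155520, 466560, 388800]
r5 m[φ3→wind] = [8, 2, 8]
r5 m[φ4→rain] = [4, 1, 3]
r5 m[φ5→wind] = [9, 7, 5]
r5 m[φ6→rain] = [6, 7, 3]
r5 m[rain→φ0] = [1296, 140, 324]
r5 m[rain→φ1] = [51840, 12600, 8640]
r5 m[rain→φ2] = [77760, 10080, 19440]
r5 m[rain→φ4] = [116640, 50400, 25920]
r5 m[rain→φ6] = [77760, 7200, 25920]
r5 m[wind→φ0] = [72, 14, 40]
r5 m[wind→φ3] = [58320, 81648, 12960]
r5 m[wind→φ5] = [51840, 23328, 20736]
r5 m[sprk→φ1] = [1, 1, 1]
r5 m[sun→φ2] = [1, 1, 1]
r6 m[φ0→rain] = [360, 360, 240]
r6 m[φ0→wind] = [6480, 11664, 2592]
r6 m[φ1→rain] = [9, 4, 9]
r6 m[φ1→sprk] = [414720, 466560, 207360]
r6 m[φ2→rain] = [6, 5, 4]
r6 m[φ2→sun] = [155520, 466560, 388800]
r6 m[φ3→wind] = [8, 2, 8]
r6 m[φ4→rain] = [4, 1, 3]
r6 m[φ5→wind] = [9, 7, 5]
r6 m[φ6→rain] = [6, 7, 3]
r6 m[rain→φ0] = [1296, 140, 324]
r6 m[rain→φ1] = [51840, 12600, 8640]
r6 m[rain→φ2] = [77760, 10080, 19440]
r6 m[rain→φ4] = [116640, 50400, 25920]
r6 m[rain→φ6] = [77760, 7200, 25920]
r6 m[wind→φ0] = [72, 14, 40]
r6 m[wind→φ3] = [58320, 81648, 12960]
r6 m[wind→φ5] = [51840, 23328, 20736]
r6 m[sprk→φ1] = [1, 1, 1]
r6 m[sun→φ2] = [1, 1, 1]
fixed point reached at round 6
traceback from rain: (rain=0, wind=0, sprk=1, sun=1), score=466560

assignment: (rain=0, wind=0, sprk=1, sun=1); score = 466560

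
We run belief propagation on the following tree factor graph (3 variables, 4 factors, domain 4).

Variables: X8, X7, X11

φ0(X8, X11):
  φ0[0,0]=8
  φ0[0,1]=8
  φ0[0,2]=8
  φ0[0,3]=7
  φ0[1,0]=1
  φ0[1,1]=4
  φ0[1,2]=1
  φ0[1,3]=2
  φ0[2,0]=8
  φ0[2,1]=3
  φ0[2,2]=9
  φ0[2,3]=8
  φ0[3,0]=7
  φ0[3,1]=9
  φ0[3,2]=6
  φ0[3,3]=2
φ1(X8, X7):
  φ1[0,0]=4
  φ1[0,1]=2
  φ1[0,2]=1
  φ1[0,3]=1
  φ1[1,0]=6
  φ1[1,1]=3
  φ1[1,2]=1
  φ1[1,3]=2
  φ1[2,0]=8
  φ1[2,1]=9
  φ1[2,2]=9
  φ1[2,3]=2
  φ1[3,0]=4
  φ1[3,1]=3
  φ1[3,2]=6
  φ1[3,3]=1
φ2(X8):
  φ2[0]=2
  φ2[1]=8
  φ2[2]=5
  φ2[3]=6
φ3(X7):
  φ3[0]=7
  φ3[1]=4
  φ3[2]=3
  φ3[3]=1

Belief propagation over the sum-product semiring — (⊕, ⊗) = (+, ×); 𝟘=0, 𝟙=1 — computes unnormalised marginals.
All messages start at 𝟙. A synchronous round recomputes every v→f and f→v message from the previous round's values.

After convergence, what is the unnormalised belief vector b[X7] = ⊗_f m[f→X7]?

b[X7] = [16296, 8032, 6750, 614]

init: all messages = 𝟙 over 4 values
r1 m[φ0→X8] = [31, 8, 28, 24]
r1 m[φ0→X11] = [24, 24, 24, 19]
r1 m[φ1→X8] = [8, 12, 28, 14]
r1 m[φ1→X7] = [22, 17, 17, 6]
r1 m[φ2→X8] = [2, 8, 5, 6]
r1 m[φ3→X7] = [7, 4, 3, 1]
r1 m[X8→φ0] = [1, 1, 1, 1]
r1 m[X8→φ1] = [1, 1, 1, 1]
r1 m[X8→φ2] = [1, 1, 1, 1]
r1 m[X7→φ1] = [1, 1, 1, 1]
r1 m[X7→φ3] = [1, 1, 1, 1]
r1 m[X11→φ0] = [1, 1, 1, 1]
r2 m[φ0→X8] = [31, 8, 28, 24]
r2 m[φ0→X11] = [24, 24, 24, 19]
r2 m[φ1→X8] = [8, 12, 28, 14]
r2 m[φ1→X7] = [22, 17, 17, 6]
r2 m[φ2→X8] = [2, 8, 5, 6]
r2 m[φ3→X7] = [7, 4, 3, 1]
r2 m[X8→φ0] = [16, 96, 140, 84]
r2 m[X8→φ1] = [62, 64, 140, 144]
r2 m[X8→φ2] = [248, 96, 784, 336]
r2 m[X7→φ1] = [7, 4, 3, 1]
r2 m[X7→φ3] = [22, 17, 17, 6]
r2 m[X11→φ0] = [1, 1, 1, 1]
r3 m[φ0→X8] = [31, 8, 28, 24]
r3 m[φ0→X11] = [1932, 1688, 1988, 1592]
r3 m[φ1→X8] = [40, 59, 121, 59]
r3 m[φ1→X7] = [2328, 2008, 2250, 614]
r3 m[φ2→X8] = [2, 8, 5, 6]
r3 m[φ3→X7] = [7, 4, 3, 1]
r3 m[X8→φ0] = [16, 96, 140, 84]
r3 m[X8→φ1] = [62, 64, 140, 144]
r3 m[X8→φ2] = [248, 96, 784, 336]
r3 m[X7→φ1] = [7, 4, 3, 1]
r3 m[X7→φ3] = [22, 17, 17, 6]
r3 m[X11→φ0] = [1, 1, 1, 1]
r4 m[φ0→X8] = [31, 8, 28, 24]
r4 m[φ0→X11] = [1932, 1688, 1988, 1592]
r4 m[φ1→X8] = [40, 59, 121, 59]
r4 m[φ1→X7] = [2328, 2008, 2250, 614]
r4 m[φ2→X8] = [2, 8, 5, 6]
r4 m[φ3→X7] = [7, 4, 3, 1]
r4 m[X8→φ0] = [80, 472, 605, 354]
r4 m[X8→φ1] = [62, 64, 140, 144]
r4 m[X8→φ2] = [1240, 472, 3388, 1416]
r4 m[X7→φ1] = [7, 4, 3, 1]
r4 m[X7→φ3] = [2328, 2008, 2250, 614]
r4 m[X11→φ0] = [1, 1, 1, 1]
r5 m[φ0→X8] = [31, 8, 28, 24]
r5 m[φ0→X11] = [8430, 7529, 8681, 7052]
r5 m[φ1→X8] = [40, 59, 121, 59]
r5 m[φ1→X7] = [2328, 2008, 2250, 614]
r5 m[φ2→X8] = [2, 8, 5, 6]
r5 m[φ3→X7] = [7, 4, 3, 1]
r5 m[X8→φ0] = [80, 472, 605, 354]
r5 m[X8→φ1] = [62, 64, 140, 144]
r5 m[X8→φ2] = [1240, 472, 3388, 1416]
r5 m[X7→φ1] = [7, 4, 3, 1]
r5 m[X7→φ3] = [2328, 2008, 2250, 614]
r5 m[X11→φ0] = [1, 1, 1, 1]
r6 m[φ0→X8] = [31, 8, 28, 24]
r6 m[φ0→X11] = [8430, 7529, 8681, 7052]
r6 m[φ1→X8] = [40, 59, 121, 59]
r6 m[φ1→X7] = [2328, 2008, 2250, 614]
r6 m[φ2→X8] = [2, 8, 5, 6]
r6 m[φ3→X7] = [7, 4, 3, 1]
r6 m[X8→φ0] = [80, 472, 605, 354]
r6 m[X8→φ1] = [62, 64, 140, 144]
r6 m[X8→φ2] = [1240, 472, 3388, 1416]
r6 m[X7→φ1] = [7, 4, 3, 1]
r6 m[X7→φ3] = [2328, 2008, 2250, 614]
r6 m[X11→φ0] = [1, 1, 1, 1]
fixed point reached at round 6
b[X7] = ⊗ incoming = [16296, 8032, 6750, 614]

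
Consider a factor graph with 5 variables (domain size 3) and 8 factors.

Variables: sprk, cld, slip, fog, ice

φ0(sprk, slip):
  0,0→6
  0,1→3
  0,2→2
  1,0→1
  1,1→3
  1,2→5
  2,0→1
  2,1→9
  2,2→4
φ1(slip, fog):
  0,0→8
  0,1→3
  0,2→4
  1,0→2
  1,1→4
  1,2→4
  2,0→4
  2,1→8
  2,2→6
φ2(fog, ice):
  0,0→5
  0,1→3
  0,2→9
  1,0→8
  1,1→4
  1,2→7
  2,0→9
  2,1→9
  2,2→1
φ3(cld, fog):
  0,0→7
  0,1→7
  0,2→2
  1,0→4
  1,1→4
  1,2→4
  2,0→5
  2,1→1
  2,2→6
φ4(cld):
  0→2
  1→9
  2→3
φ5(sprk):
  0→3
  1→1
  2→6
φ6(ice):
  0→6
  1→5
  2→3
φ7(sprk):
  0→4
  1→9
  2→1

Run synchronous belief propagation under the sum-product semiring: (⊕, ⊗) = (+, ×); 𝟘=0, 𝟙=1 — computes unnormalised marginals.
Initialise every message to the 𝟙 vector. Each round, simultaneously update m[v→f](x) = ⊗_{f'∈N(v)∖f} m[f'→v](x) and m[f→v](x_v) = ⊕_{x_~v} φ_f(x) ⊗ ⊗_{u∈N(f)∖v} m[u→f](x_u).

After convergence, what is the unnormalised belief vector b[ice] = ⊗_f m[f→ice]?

init: all messages = 𝟙 over 3 values
r1 m[φ0→sprk] = [11, 9, 14]
r1 m[φ0→slip] = [8, 15, 11]
r1 m[φ1→slip] = [15, 10, 18]
r1 m[φ1→fog] = [14, 15, 14]
r1 m[φ2→fog] = [17, 19, 19]
r1 m[φ2→ice] = [22, 16, 17]
r1 m[φ3→cld] = [16, 12, 12]
r1 m[φ3→fog] = [16, 12, 12]
r1 m[φ4→cld] = [2, 9, 3]
r1 m[φ5→sprk] = [3, 1, 6]
r1 m[φ6→ice] = [6, 5, 3]
r1 m[φ7→sprk] = [4, 9, 1]
r1 m[sprk→φ0] = [1, 1, 1]
r1 m[sprk→φ5] = [1, 1, 1]
r1 m[sprk→φ7] = [1, 1, 1]
r1 m[cld→φ3] = [1, 1, 1]
r1 m[cld→φ4] = [1, 1, 1]
r1 m[slip→φ0] = [1, 1, 1]
r1 m[slip→φ1] = [1, 1, 1]
r1 m[fog→φ1] = [1, 1, 1]
r1 m[fog→φ2] = [1, 1, 1]
r1 m[fog→φ3] = [1, 1, 1]
r1 m[ice→φ2] = [1, 1, 1]
r1 m[ice→φ6] = [1, 1, 1]
r2 m[φ0→sprk] = [11, 9, 14]
r2 m[φ0→slip] = [8, 15, 11]
r2 m[φ1→slip] = [15, 10, 18]
r2 m[φ1→fog] = [14, 15, 14]
r2 m[φ2→fog] = [17, 19, 19]
r2 m[φ2→ice] = [22, 16, 17]
r2 m[φ3→cld] = [16, 12, 12]
r2 m[φ3→fog] = [16, 12, 12]
r2 m[φ4→cld] = [2, 9, 3]
r2 m[φ5→sprk] = [3, 1, 6]
r2 m[φ6→ice] = [6, 5, 3]
r2 m[φ7→sprk] = [4, 9, 1]
r2 m[sprk→φ0] = [12, 9, 6]
r2 m[sprk→φ5] = [44, 81, 14]
r2 m[sprk→φ7] = [33, 9, 84]
r2 m[cld→φ3] = [2, 9, 3]
r2 m[cld→φ4] = [16, 12, 12]
r2 m[slip→φ0] = [15, 10, 18]
r2 m[slip→φ1] = [8, 15, 11]
r2 m[fog→φ1] = [272, 228, 228]
r2 m[fog→φ2] = [224, 180, 168]
r2 m[fog→φ3] = [238, 285, 266]
r2 m[ice→φ2] = [6, 5, 3]
r2 m[ice→φ6] = [22, 16, 17]
r3 m[φ0→sprk] = [156, 135, 177]
r3 m[φ0→slip] = [87, 117, 93]
r3 m[φ1→slip] = [3772, 2368, 4280]
r3 m[φ1→fog] = [138, 172, 158]
r3 m[φ2→fog] = [72, 89, 102]
r3 m[φ2→ice] = [4072, 2904, 3444]
r3 m[φ3→cld] = [4193, 3156, 3071]
r3 m[φ3→fog] = [65, 53, 58]
r3 m[φ4→cld] = [2, 9, 3]
r3 m[φ5→sprk] = [3, 1, 6]
r3 m[φ6→ice] = [6, 5, 3]
r3 m[φ7→sprk] = [4, 9, 1]
r3 m[sprk→φ0] = [12, 9, 6]
r3 m[sprk→φ5] = [44, 81, 14]
r3 m[sprk→φ7] = [33, 9, 84]
r3 m[cld→φ3] = [2, 9, 3]
r3 m[cld→φ4] = [16, 12, 12]
r3 m[slip→φ0] = [15, 10, 18]
r3 m[slip→φ1] = [8, 15, 11]
r3 m[fog→φ1] = [272, 228, 228]
r3 m[fog→φ2] = [224, 180, 168]
r3 m[fog→φ3] = [238, 285, 266]
r3 m[ice→φ2] = [6, 5, 3]
r3 m[ice→φ6] = [22, 16, 17]
r4 m[φ0→sprk] = [156, 135, 177]
r4 m[φ0→slip] = [87, 117, 93]
r4 m[φ1→slip] = [3772, 2368, 4280]
r4 m[φ1→fog] = [138, 172, 158]
r4 m[φ2→fog] = [72, 89, 102]
r4 m[φ2→ice] = [4072, 2904, 3444]
r4 m[φ3→cld] = [4193, 3156, 3071]
r4 m[φ3→fog] = [65, 53, 58]
r4 m[φ4→cld] = [2, 9, 3]
r4 m[φ5→sprk] = [3, 1, 6]
r4 m[φ6→ice] = [6, 5, 3]
r4 m[φ7→sprk] = [4, 9, 1]
r4 m[sprk→φ0] = [12, 9, 6]
r4 m[sprk→φ5] = [624, 1215, 177]
r4 m[sprk→φ7] = [468, 135, 1062]
r4 m[cld→φ3] = [2, 9, 3]
r4 m[cld→φ4] = [4193, 3156, 3071]
r4 m[slip→φ0] = [3772, 2368, 4280]
r4 m[slip→φ1] = [87, 117, 93]
r4 m[fog→φ1] = [4680, 4717, 5916]
r4 m[fog→φ2] = [8970, 9116, 9164]
r4 m[fog→φ3] = [9936, 15308, 16116]
r4 m[ice→φ2] = [6, 5, 3]
r4 m[ice→φ6] = [4072, 2904, 3444]
r5 m[φ0→sprk] = [38296, 32276, 42204]
r5 m[φ0→slip] = [87, 117, 93]
r5 m[φ1→slip] = [75255, 51892, 91952]
r5 m[φ1→fog] = [1302, 1473, 1374]
r5 m[φ2→fog] = [72, 89, 102]
r5 m[φ2→ice] = [200254, 145850, 153706]
r5 m[φ3→cld] = [208940, 165440, 161684]
r5 m[φ3→fog] = [65, 53, 58]
r5 m[φ4→cld] = [2, 9, 3]
r5 m[φ5→sprk] = [3, 1, 6]
r5 m[φ6→ice] = [6, 5, 3]
r5 m[φ7→sprk] = [4, 9, 1]
r5 m[sprk→φ0] = [12, 9, 6]
r5 m[sprk→φ5] = [624, 1215, 177]
r5 m[sprk→φ7] = [468, 135, 1062]
r5 m[cld→φ3] = [2, 9, 3]
r5 m[cld→φ4] = [4193, 3156, 3071]
r5 m[slip→φ0] = [3772, 2368, 4280]
r5 m[slip→φ1] = [87, 117, 93]
r5 m[fog→φ1] = [4680, 4717, 5916]
r5 m[fog→φ2] = [8970, 9116, 9164]
r5 m[fog→φ3] = [9936, 15308, 16116]
r5 m[ice→φ2] = [6, 5, 3]
r5 m[ice→φ6] = [4072, 2904, 3444]
r6 m[φ0→sprk] = [38296, 32276, 42204]
r6 m[φ0→slip] = [87, 117, 93]
r6 m[φ1→slip] = [75255, 51892, 91952]
r6 m[φ1→fog] = [1302, 1473, 1374]
r6 m[φ2→fog] = [72, 89, 102]
r6 m[φ2→ice] = [200254, 145850, 153706]
r6 m[φ3→cld] = [208940, 165440, 161684]
r6 m[φ3→fog] = [65, 53, 58]
r6 m[φ4→cld] = [2, 9, 3]
r6 m[φ5→sprk] = [3, 1, 6]
r6 m[φ6→ice] = [6, 5, 3]
r6 m[φ7→sprk] = [4, 9, 1]
r6 m[sprk→φ0] = [12, 9, 6]
r6 m[sprk→φ5] = [153184, 290484, 42204]
r6 m[sprk→φ7] = [114888, 32276, 253224]
r6 m[cld→φ3] = [2, 9, 3]
r6 m[cld→φ4] = [208940, 165440, 161684]
r6 m[slip→φ0] = [75255, 51892, 91952]
r6 m[slip→φ1] = [87, 117, 93]
r6 m[fog→φ1] = [4680, 4717, 5916]
r6 m[fog→φ2] = [84630, 78069, 79692]
r6 m[fog→φ3] = [93744, 131097, 140148]
r6 m[ice→φ2] = [6, 5, 3]
r6 m[ice→φ6] = [200254, 145850, 153706]
r7 m[φ0→sprk] = [791110, 690691, 910091]
r7 m[φ0→slip] = [87, 117, 93]
r7 m[φ1→slip] = [75255, 51892, 91952]
r7 m[φ1→fog] = [1302, 1473, 1374]
r7 m[φ2→fog] = [72, 89, 102]
r7 m[φ2→ice] = [1764930, 1283394, 1387845]
r7 m[φ3→cld] = [1854183, 1459956, 1440705]
r7 m[φ3→fog] = [65, 53, 58]
r7 m[φ4→cld] = [2, 9, 3]
r7 m[φ5→sprk] = [3, 1, 6]
r7 m[φ6→ice] = [6, 5, 3]
r7 m[φ7→sprk] = [4, 9, 1]
r7 m[sprk→φ0] = [12, 9, 6]
r7 m[sprk→φ5] = [153184, 290484, 42204]
r7 m[sprk→φ7] = [114888, 32276, 253224]
r7 m[cld→φ3] = [2, 9, 3]
r7 m[cld→φ4] = [208940, 165440, 161684]
r7 m[slip→φ0] = [75255, 51892, 91952]
r7 m[slip→φ1] = [87, 117, 93]
r7 m[fog→φ1] = [4680, 4717, 5916]
r7 m[fog→φ2] = [84630, 78069, 79692]
r7 m[fog→φ3] = [93744, 131097, 140148]
r7 m[ice→φ2] = [6, 5, 3]
r7 m[ice→φ6] = [200254, 145850, 153706]
r8 m[φ0→sprk] = [791110, 690691, 910091]
r8 m[φ0→slip] = [87, 117, 93]
r8 m[φ1→slip] = [75255, 51892, 91952]
r8 m[φ1→fog] = [1302, 1473, 1374]
r8 m[φ2→fog] = [72, 89, 102]
r8 m[φ2→ice] = [1764930, 1283394, 1387845]
r8 m[φ3→cld] = [1854183, 1459956, 1440705]
r8 m[φ3→fog] = [65, 53, 58]
r8 m[φ4→cld] = [2, 9, 3]
r8 m[φ5→sprk] = [3, 1, 6]
r8 m[φ6→ice] = [6, 5, 3]
r8 m[φ7→sprk] = [4, 9, 1]
r8 m[sprk→φ0] = [12, 9, 6]
r8 m[sprk→φ5] = [3164440, 6216219, 910091]
r8 m[sprk→φ7] = [2373330, 690691, 5460546]
r8 m[cld→φ3] = [2, 9, 3]
r8 m[cld→φ4] = [1854183, 1459956, 1440705]
r8 m[slip→φ0] = [75255, 51892, 91952]
r8 m[slip→φ1] = [87, 117, 93]
r8 m[fog→φ1] = [4680, 4717, 5916]
r8 m[fog→φ2] = [84630, 78069, 79692]
r8 m[fog→φ3] = [93744, 131097, 140148]
r8 m[ice→φ2] = [6, 5, 3]
r8 m[ice→φ6] = [1764930, 1283394, 1387845]
r9 m[φ0→sprk] = [791110, 690691, 910091]
r9 m[φ0→slip] = [87, 117, 93]
r9 m[φ1→slip] = [75255, 51892, 91952]
r9 m[φ1→fog] = [1302, 1473, 1374]
r9 m[φ2→fog] = [72, 89, 102]
r9 m[φ2→ice] = [1764930, 1283394, 1387845]
r9 m[φ3→cld] = [1854183, 1459956, 1440705]
r9 m[φ3→fog] = [65, 53, 58]
r9 m[φ4→cld] = [2, 9, 3]
r9 m[φ5→sprk] = [3, 1, 6]
r9 m[φ6→ice] = [6, 5, 3]
r9 m[φ7→sprk] = [4, 9, 1]
r9 m[sprk→φ0] = [12, 9, 6]
r9 m[sprk→φ5] = [3164440, 6216219, 910091]
r9 m[sprk→φ7] = [2373330, 690691, 5460546]
r9 m[cld→φ3] = [2, 9, 3]
r9 m[cld→φ4] = [1854183, 1459956, 1440705]
r9 m[slip→φ0] = [75255, 51892, 91952]
r9 m[slip→φ1] = [87, 117, 93]
r9 m[fog→φ1] = [4680, 4717, 5916]
r9 m[fog→φ2] = [84630, 78069, 79692]
r9 m[fog→φ3] = [93744, 131097, 140148]
r9 m[ice→φ2] = [6, 5, 3]
r9 m[ice→φ6] = [1764930, 1283394, 1387845]
fixed point reached at round 9
b[ice] = ⊗ incoming = [10589580, 6416970, 4163535]

b[ice] = [10589580, 6416970, 4163535]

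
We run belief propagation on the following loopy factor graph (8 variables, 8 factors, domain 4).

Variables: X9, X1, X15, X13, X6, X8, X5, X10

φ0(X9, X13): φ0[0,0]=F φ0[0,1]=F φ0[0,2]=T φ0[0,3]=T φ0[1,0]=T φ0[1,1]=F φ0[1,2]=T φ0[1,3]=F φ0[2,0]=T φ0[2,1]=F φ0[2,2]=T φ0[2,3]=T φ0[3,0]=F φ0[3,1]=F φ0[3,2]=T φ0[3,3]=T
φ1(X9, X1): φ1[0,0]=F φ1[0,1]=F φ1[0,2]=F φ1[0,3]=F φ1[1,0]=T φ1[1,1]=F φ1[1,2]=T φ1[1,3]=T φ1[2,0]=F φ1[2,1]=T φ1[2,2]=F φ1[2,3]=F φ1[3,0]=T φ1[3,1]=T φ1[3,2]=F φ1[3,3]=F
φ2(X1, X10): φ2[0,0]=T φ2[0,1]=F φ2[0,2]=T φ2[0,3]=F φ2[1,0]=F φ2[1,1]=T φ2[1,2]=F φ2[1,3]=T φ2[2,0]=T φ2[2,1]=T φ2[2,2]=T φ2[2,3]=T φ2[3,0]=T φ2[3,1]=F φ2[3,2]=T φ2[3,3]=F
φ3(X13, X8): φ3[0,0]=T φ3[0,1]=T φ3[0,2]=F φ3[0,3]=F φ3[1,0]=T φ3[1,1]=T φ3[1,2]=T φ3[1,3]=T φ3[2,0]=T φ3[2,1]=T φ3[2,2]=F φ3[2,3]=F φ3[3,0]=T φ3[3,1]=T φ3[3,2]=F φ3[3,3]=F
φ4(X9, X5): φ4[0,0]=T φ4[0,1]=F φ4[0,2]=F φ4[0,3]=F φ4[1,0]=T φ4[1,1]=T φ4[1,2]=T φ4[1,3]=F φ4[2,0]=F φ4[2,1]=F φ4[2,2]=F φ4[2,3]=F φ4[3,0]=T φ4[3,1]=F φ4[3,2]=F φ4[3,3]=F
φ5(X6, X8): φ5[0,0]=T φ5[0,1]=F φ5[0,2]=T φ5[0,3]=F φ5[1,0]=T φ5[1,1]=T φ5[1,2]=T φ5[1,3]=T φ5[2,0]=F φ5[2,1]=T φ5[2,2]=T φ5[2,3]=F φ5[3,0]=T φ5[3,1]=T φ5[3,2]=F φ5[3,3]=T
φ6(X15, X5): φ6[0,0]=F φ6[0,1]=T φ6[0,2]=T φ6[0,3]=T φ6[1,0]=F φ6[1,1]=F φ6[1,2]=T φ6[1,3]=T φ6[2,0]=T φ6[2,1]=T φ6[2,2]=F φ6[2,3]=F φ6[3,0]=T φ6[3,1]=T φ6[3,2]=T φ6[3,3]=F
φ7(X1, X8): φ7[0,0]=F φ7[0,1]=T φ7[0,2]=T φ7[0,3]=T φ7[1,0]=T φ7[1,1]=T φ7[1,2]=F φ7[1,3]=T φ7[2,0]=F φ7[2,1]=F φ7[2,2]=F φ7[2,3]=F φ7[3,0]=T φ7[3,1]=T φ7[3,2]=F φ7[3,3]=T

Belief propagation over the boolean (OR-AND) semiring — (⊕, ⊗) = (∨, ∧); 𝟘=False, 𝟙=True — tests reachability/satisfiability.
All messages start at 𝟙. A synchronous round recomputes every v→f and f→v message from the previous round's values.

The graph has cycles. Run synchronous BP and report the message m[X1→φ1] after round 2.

init: all messages = 𝟙 over 4 values
r1 m[φ0→X9] = [T, T, T, T]
r1 m[φ0→X13] = [T, F, T, T]
r1 m[φ1→X9] = [F, T, T, T]
r1 m[φ1→X1] = [T, T, T, T]
r1 m[φ2→X1] = [T, T, T, T]
r1 m[φ2→X10] = [T, T, T, T]
r1 m[φ3→X13] = [T, T, T, T]
r1 m[φ3→X8] = [T, T, T, T]
r1 m[φ4→X9] = [T, T, F, T]
r1 m[φ4→X5] = [T, T, T, F]
r1 m[φ5→X6] = [T, T, T, T]
r1 m[φ5→X8] = [T, T, T, T]
r1 m[φ6→X15] = [T, T, T, T]
r1 m[φ6→X5] = [T, T, T, T]
r1 m[φ7→X1] = [T, T, F, T]
r1 m[φ7→X8] = [T, T, T, T]
r1 m[X9→φ0] = [T, T, T, T]
r1 m[X9→φ1] = [T, T, T, T]
r1 m[X9→φ4] = [T, T, T, T]
r1 m[X1→φ1] = [T, T, T, T]
r1 m[X1→φ2] = [T, T, T, T]
r1 m[X1→φ7] = [T, T, T, T]
r1 m[X15→φ6] = [T, T, T, T]
r1 m[X13→φ0] = [T, T, T, T]
r1 m[X13→φ3] = [T, T, T, T]
r1 m[X6→φ5] = [T, T, T, T]
r1 m[X8→φ3] = [T, T, T, T]
r1 m[X8→φ5] = [T, T, T, T]
r1 m[X8→φ7] = [T, T, T, T]
r1 m[X5→φ4] = [T, T, T, T]
r1 m[X5→φ6] = [T, T, T, T]
r1 m[X10→φ2] = [T, T, T, T]
r2 m[φ0→X9] = [T, T, T, T]
r2 m[φ0→X13] = [T, F, T, T]
r2 m[φ1→X9] = [F, T, T, T]
r2 m[φ1→X1] = [T, T, T, T]
r2 m[φ2→X1] = [T, T, T, T]
r2 m[φ2→X10] = [T, T, T, T]
r2 m[φ3→X13] = [T, T, T, T]
r2 m[φ3→X8] = [T, T, T, T]
r2 m[φ4→X9] = [T, T, F, T]
r2 m[φ4→X5] = [T, T, T, F]
r2 m[φ5→X6] = [T, T, T, T]
r2 m[φ5→X8] = [T, T, T, T]
r2 m[φ6→X15] = [T, T, T, T]
r2 m[φ6→X5] = [T, T, T, T]
r2 m[φ7→X1] = [T, T, F, T]
r2 m[φ7→X8] = [T, T, T, T]
r2 m[X9→φ0] = [F, T, F, T]
r2 m[X9→φ1] = [T, T, F, T]
r2 m[X9→φ4] = [F, T, T, T]
r2 m[X1→φ1] = [T, T, F, T]
r2 m[X1→φ2] = [T, T, F, T]
r2 m[X1→φ7] = [T, T, T, T]
r2 m[X15→φ6] = [T, T, T, T]
r2 m[X13→φ0] = [T, T, T, T]
r2 m[X13→φ3] = [T, F, T, T]
r2 m[X6→φ5] = [T, T, T, T]
r2 m[X8→φ3] = [T, T, T, T]
r2 m[X8→φ5] = [T, T, T, T]
r2 m[X8→φ7] = [T, T, T, T]
r2 m[X5→φ4] = [T, T, T, T]
r2 m[X5→φ6] = [T, T, T, F]
r2 m[X10→φ2] = [T, T, T, T]

message @ round 2 = [T, T, F, T]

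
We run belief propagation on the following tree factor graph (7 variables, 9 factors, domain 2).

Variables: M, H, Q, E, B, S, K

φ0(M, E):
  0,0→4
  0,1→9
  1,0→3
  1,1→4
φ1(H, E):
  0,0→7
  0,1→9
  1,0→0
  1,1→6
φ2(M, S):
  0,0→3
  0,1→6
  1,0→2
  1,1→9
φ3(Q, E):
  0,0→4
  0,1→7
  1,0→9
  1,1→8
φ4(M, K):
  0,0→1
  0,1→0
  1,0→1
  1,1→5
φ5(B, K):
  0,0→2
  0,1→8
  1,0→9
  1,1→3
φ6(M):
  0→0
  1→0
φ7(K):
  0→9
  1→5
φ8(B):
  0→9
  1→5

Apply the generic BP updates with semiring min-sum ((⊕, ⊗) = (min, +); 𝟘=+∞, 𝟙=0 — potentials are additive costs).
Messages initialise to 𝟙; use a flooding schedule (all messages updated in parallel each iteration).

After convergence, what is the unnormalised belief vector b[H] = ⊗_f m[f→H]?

b[H] = [31, 24]

init: all messages = 𝟙 over 2 values
r1 m[φ0→M] = [4, 3]
r1 m[φ0→E] = [3, 4]
r1 m[φ1→H] = [7, 0]
r1 m[φ1→E] = [0, 6]
r1 m[φ2→M] = [3, 2]
r1 m[φ2→S] = [2, 6]
r1 m[φ3→Q] = [4, 8]
r1 m[φ3→E] = [4, 7]
r1 m[φ4→M] = [0, 1]
r1 m[φ4→K] = [1, 0]
r1 m[φ5→B] = [2, 3]
r1 m[φ5→K] = [2, 3]
r1 m[φ6→M] = [0, 0]
r1 m[φ7→K] = [9, 5]
r1 m[φ8→B] = [9, 5]
r1 m[M→φ0] = [0, 0]
r1 m[M→φ2] = [0, 0]
r1 m[M→φ4] = [0, 0]
r1 m[M→φ6] = [0, 0]
r1 m[H→φ1] = [0, 0]
r1 m[Q→φ3] = [0, 0]
r1 m[E→φ0] = [0, 0]
r1 m[E→φ1] = [0, 0]
r1 m[E→φ3] = [0, 0]
r1 m[B→φ5] = [0, 0]
r1 m[B→φ8] = [0, 0]
r1 m[S→φ2] = [0, 0]
r1 m[K→φ4] = [0, 0]
r1 m[K→φ5] = [0, 0]
r1 m[K→φ7] = [0, 0]
r2 m[φ0→M] = [4, 3]
r2 m[φ0→E] = [3, 4]
r2 m[φ1→H] = [7, 0]
r2 m[φ1→E] = [0, 6]
r2 m[φ2→M] = [3, 2]
r2 m[φ2→S] = [2, 6]
r2 m[φ3→Q] = [4, 8]
r2 m[φ3→E] = [4, 7]
r2 m[φ4→M] = [0, 1]
r2 m[φ4→K] = [1, 0]
r2 m[φ5→B] = [2, 3]
r2 m[φ5→K] = [2, 3]
r2 m[φ6→M] = [0, 0]
r2 m[φ7→K] = [9, 5]
r2 m[φ8→B] = [9, 5]
r2 m[M→φ0] = [3, 3]
r2 m[M→φ2] = [4, 4]
r2 m[M→φ4] = [7, 5]
r2 m[M→φ6] = [7, 6]
r2 m[H→φ1] = [0, 0]
r2 m[Q→φ3] = [0, 0]
r2 m[E→φ0] = [4, 13]
r2 m[E→φ1] = [7, 11]
r2 m[E→φ3] = [3, 10]
r2 m[B→φ5] = [9, 5]
r2 m[B→φ8] = [2, 3]
r2 m[S→φ2] = [0, 0]
r2 m[K→φ4] = [11, 8]
r2 m[K→φ5] = [10, 5]
r2 m[K→φ7] = [3, 3]
r3 m[φ0→M] = [8, 7]
r3 m[φ0→E] = [6, 7]
r3 m[φ1→H] = [14, 7]
r3 m[φ1→E] = [0, 6]
r3 m[φ2→M] = [3, 2]
r3 m[φ2→S] = [6, 10]
r3 m[φ3→Q] = [7, 12]
r3 m[φ3→E] = [4, 7]
r3 m[φ4→M] = [8, 12]
r3 m[φ4→K] = [6, 7]
r3 m[φ5→B] = [12, 8]
r3 m[φ5→K] = [11, 8]
r3 m[φ6→M] = [0, 0]
r3 m[φ7→K] = [9, 5]
r3 m[φ8→B] = [9, 5]
r3 m[M→φ0] = [3, 3]
r3 m[M→φ2] = [4, 4]
r3 m[M→φ4] = [7, 5]
r3 m[M→φ6] = [7, 6]
r3 m[H→φ1] = [0, 0]
r3 m[Q→φ3] = [0, 0]
r3 m[E→φ0] = [4, 13]
r3 m[E→φ1] = [7, 11]
r3 m[E→φ3] = [3, 10]
r3 m[B→φ5] = [9, 5]
r3 m[B→φ8] = [2, 3]
r3 m[S→φ2] = [0, 0]
r3 m[K→φ4] = [11, 8]
r3 m[K→φ5] = [10, 5]
r3 m[K→φ7] = [3, 3]
r4 m[φ0→M] = [8, 7]
r4 m[φ0→E] = [6, 7]
r4 m[φ1→H] = [14, 7]
r4 m[φ1→E] = [0, 6]
r4 m[φ2→M] = [3, 2]
r4 m[φ2→S] = [6, 10]
r4 m[φ3→Q] = [7, 12]
r4 m[φ3→E] = [4, 7]
r4 m[φ4→M] = [8, 12]
r4 m[φ4→K] = [6, 7]
r4 m[φ5→B] = [12, 8]
r4 m[φ5→K] = [11, 8]
r4 m[φ6→M] = [0, 0]
r4 m[φ7→K] = [9, 5]
r4 m[φ8→B] = [9, 5]
r4 m[M→φ0] = [11, 14]
r4 m[M→φ2] = [16, 19]
r4 m[M→φ4] = [11, 9]
r4 m[M→φ6] = [19, 21]
r4 m[H→φ1] = [0, 0]
r4 m[Q→φ3] = [0, 0]
r4 m[E→φ0] = [4, 13]
r4 m[E→φ1] = [10, 14]
r4 m[E→φ3] = [6, 13]
r4 m[B→φ5] = [9, 5]
r4 m[B→φ8] = [12, 8]
r4 m[S→φ2] = [0, 0]
r4 m[K→φ4] = [20, 13]
r4 m[K→φ5] = [15, 12]
r4 m[K→φ7] = [17, 15]
r5 m[φ0→M] = [8, 7]
r5 m[φ0→E] = [15, 18]
r5 m[φ1→H] = [17, 10]
r5 m[φ1→E] = [0, 6]
r5 m[φ2→M] = [3, 2]
r5 m[φ2→S] = [19, 22]
r5 m[φ3→Q] = [10, 15]
r5 m[φ3→E] = [4, 7]
r5 m[φ4→M] = [13, 18]
r5 m[φ4→K] = [10, 11]
r5 m[φ5→B] = [17, 15]
r5 m[φ5→K] = [11, 8]
r5 m[φ6→M] = [0, 0]
r5 m[φ7→K] = [9, 5]
r5 m[φ8→B] = [9, 5]
r5 m[M→φ0] = [11, 14]
r5 m[M→φ2] = [16, 19]
r5 m[M→φ4] = [11, 9]
r5 m[M→φ6] = [19, 21]
r5 m[H→φ1] = [0, 0]
r5 m[Q→φ3] = [0, 0]
r5 m[E→φ0] = [4, 13]
r5 m[E→φ1] = [10, 14]
r5 m[E→φ3] = [6, 13]
r5 m[B→φ5] = [9, 5]
r5 m[B→φ8] = [12, 8]
r5 m[S→φ2] = [0, 0]
r5 m[K→φ4] = [20, 13]
r5 m[K→φ5] = [15, 12]
r5 m[K→φ7] = [17, 15]
r6 m[φ0→M] = [8, 7]
r6 m[φ0→E] = [15, 18]
r6 m[φ1→H] = [17, 10]
r6 m[φ1→E] = [0, 6]
r6 m[φ2→M] = [3, 2]
r6 m[φ2→S] = [19, 22]
r6 m[φ3→Q] = [10, 15]
r6 m[φ3→E] = [4, 7]
r6 m[φ4→M] = [13, 18]
r6 m[φ4→K] = [10, 11]
r6 m[φ5→B] = [17, 15]
r6 m[φ5→K] = [11, 8]
r6 m[φ6→M] = [0, 0]
r6 m[φ7→K] = [9, 5]
r6 m[φ8→B] = [9, 5]
r6 m[M→φ0] = [16, 20]
r6 m[M→φ2] = [21, 25]
r6 m[M→φ4] = [11, 9]
r6 m[M→φ6] = [24, 27]
r6 m[H→φ1] = [0, 0]
r6 m[Q→φ3] = [0, 0]
r6 m[E→φ0] = [4, 13]
r6 m[E→φ1] = [19, 25]
r6 m[E→φ3] = [15, 24]
r6 m[B→φ5] = [9, 5]
r6 m[B→φ8] = [17, 15]
r6 m[S→φ2] = [0, 0]
r6 m[K→φ4] = [20, 13]
r6 m[K→φ5] = [19, 16]
r6 m[K→φ7] = [21, 19]
r7 m[φ0→M] = [8, 7]
r7 m[φ0→E] = [20, 24]
r7 m[φ1→H] = [26, 19]
r7 m[φ1→E] = [0, 6]
r7 m[φ2→M] = [3, 2]
r7 m[φ2→S] = [24, 27]
r7 m[φ3→Q] = [19, 24]
r7 m[φ3→E] = [4, 7]
r7 m[φ4→M] = [13, 18]
r7 m[φ4→K] = [10, 11]
r7 m[φ5→B] = [21, 19]
r7 m[φ5→K] = [11, 8]
r7 m[φ6→M] = [0, 0]
r7 m[φ7→K] = [9, 5]
r7 m[φ8→B] = [9, 5]
r7 m[M→φ0] = [16, 20]
r7 m[M→φ2] = [21, 25]
r7 m[M→φ4] = [11, 9]
r7 m[M→φ6] = [24, 27]
r7 m[H→φ1] = [0, 0]
r7 m[Q→φ3] = [0, 0]
r7 m[E→φ0] = [4, 13]
r7 m[E→φ1] = [19, 25]
r7 m[E→φ3] = [15, 24]
r7 m[B→φ5] = [9, 5]
r7 m[B→φ8] = [17, 15]
r7 m[S→φ2] = [0, 0]
r7 m[K→φ4] = [20, 13]
r7 m[K→φ5] = [19, 16]
r7 m[K→φ7] = [21, 19]
r8 m[φ0→M] = [8, 7]
r8 m[φ0→E] = [20, 24]
r8 m[φ1→H] = [26, 19]
r8 m[φ1→E] = [0, 6]
r8 m[φ2→M] = [3, 2]
r8 m[φ2→S] = [24, 27]
r8 m[φ3→Q] = [19, 24]
r8 m[φ3→E] = [4, 7]
r8 m[φ4→M] = [13, 18]
r8 m[φ4→K] = [10, 11]
r8 m[φ5→B] = [21, 19]
r8 m[φ5→K] = [11, 8]
r8 m[φ6→M] = [0, 0]
r8 m[φ7→K] = [9, 5]
r8 m[φ8→B] = [9, 5]
r8 m[M→φ0] = [16, 20]
r8 m[M→φ2] = [21, 25]
r8 m[M→φ4] = [11, 9]
r8 m[M→φ6] = [24, 27]
r8 m[H→φ1] = [0, 0]
r8 m[Q→φ3] = [0, 0]
r8 m[E→φ0] = [4, 13]
r8 m[E→φ1] = [24, 31]
r8 m[E→φ3] = [20, 30]
r8 m[B→φ5] = [9, 5]
r8 m[B→φ8] = [21, 19]
r8 m[S→φ2] = [0, 0]
r8 m[K→φ4] = [20, 13]
r8 m[K→φ5] = [19, 16]
r8 m[K→φ7] = [21, 19]
r9 m[φ0→M] = [8, 7]
r9 m[φ0→E] = [20, 24]
r9 m[φ1→H] = [31, 24]
r9 m[φ1→E] = [0, 6]
r9 m[φ2→M] = [3, 2]
r9 m[φ2→S] = [24, 27]
r9 m[φ3→Q] = [24, 29]
r9 m[φ3→E] = [4, 7]
r9 m[φ4→M] = [13, 18]
r9 m[φ4→K] = [10, 11]
r9 m[φ5→B] = [21, 19]
r9 m[φ5→K] = [11, 8]
r9 m[φ6→M] = [0, 0]
r9 m[φ7→K] = [9, 5]
r9 m[φ8→B] = [9, 5]
r9 m[M→φ0] = [16, 20]
r9 m[M→φ2] = [21, 25]
r9 m[M→φ4] = [11, 9]
r9 m[M→φ6] = [24, 27]
r9 m[H→φ1] = [0, 0]
r9 m[Q→φ3] = [0, 0]
r9 m[E→φ0] = [4, 13]
r9 m[E→φ1] = [24, 31]
r9 m[E→φ3] = [20, 30]
r9 m[B→φ5] = [9, 5]
r9 m[B→φ8] = [21, 19]
r9 m[S→φ2] = [0, 0]
r9 m[K→φ4] = [20, 13]
r9 m[K→φ5] = [19, 16]
r9 m[K→φ7] = [21, 19]
r10 m[φ0→M] = [8, 7]
r10 m[φ0→E] = [20, 24]
r10 m[φ1→H] = [31, 24]
r10 m[φ1→E] = [0, 6]
r10 m[φ2→M] = [3, 2]
r10 m[φ2→S] = [24, 27]
r10 m[φ3→Q] = [24, 29]
r10 m[φ3→E] = [4, 7]
r10 m[φ4→M] = [13, 18]
r10 m[φ4→K] = [10, 11]
r10 m[φ5→B] = [21, 19]
r10 m[φ5→K] = [11, 8]
r10 m[φ6→M] = [0, 0]
r10 m[φ7→K] = [9, 5]
r10 m[φ8→B] = [9, 5]
r10 m[M→φ0] = [16, 20]
r10 m[M→φ2] = [21, 25]
r10 m[M→φ4] = [11, 9]
r10 m[M→φ6] = [24, 27]
r10 m[H→φ1] = [0, 0]
r10 m[Q→φ3] = [0, 0]
r10 m[E→φ0] = [4, 13]
r10 m[E→φ1] = [24, 31]
r10 m[E→φ3] = [20, 30]
r10 m[B→φ5] = [9, 5]
r10 m[B→φ8] = [21, 19]
r10 m[S→φ2] = [0, 0]
r10 m[K→φ4] = [20, 13]
r10 m[K→φ5] = [19, 16]
r10 m[K→φ7] = [21, 19]
fixed point reached at round 10
b[H] = ⊗ incoming = [31, 24]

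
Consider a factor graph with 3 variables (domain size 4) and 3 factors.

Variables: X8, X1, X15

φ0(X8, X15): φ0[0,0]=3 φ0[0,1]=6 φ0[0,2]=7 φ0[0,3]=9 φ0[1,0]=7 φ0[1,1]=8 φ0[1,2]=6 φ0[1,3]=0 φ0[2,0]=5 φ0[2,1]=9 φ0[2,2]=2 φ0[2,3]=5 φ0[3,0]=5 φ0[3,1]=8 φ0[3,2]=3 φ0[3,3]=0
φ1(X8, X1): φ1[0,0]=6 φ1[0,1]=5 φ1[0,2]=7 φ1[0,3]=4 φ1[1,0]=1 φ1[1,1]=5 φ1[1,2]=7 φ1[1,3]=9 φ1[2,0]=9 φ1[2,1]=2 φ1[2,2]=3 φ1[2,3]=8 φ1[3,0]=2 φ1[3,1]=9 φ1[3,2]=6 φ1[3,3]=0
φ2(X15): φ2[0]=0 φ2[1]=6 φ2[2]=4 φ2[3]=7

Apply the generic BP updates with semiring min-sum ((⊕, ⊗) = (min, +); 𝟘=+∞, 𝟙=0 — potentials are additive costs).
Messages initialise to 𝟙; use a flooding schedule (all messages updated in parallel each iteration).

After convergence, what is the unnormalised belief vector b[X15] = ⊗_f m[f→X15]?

b[X15] = [5, 14, 7, 7]

init: all messages = 𝟙 over 4 values
r1 m[φ0→X8] = [3, 0, 2, 0]
r1 m[φ0→X15] = [3, 6, 2, 0]
r1 m[φ1→X8] = [4, 1, 2, 0]
r1 m[φ1→X1] = [1, 2, 3, 0]
r1 m[φ2→X15] = [0, 6, 4, 7]
r1 m[X8→φ0] = [0, 0, 0, 0]
r1 m[X8→φ1] = [0, 0, 0, 0]
r1 m[X1→φ1] = [0, 0, 0, 0]
r1 m[X15→φ0] = [0, 0, 0, 0]
r1 m[X15→φ2] = [0, 0, 0, 0]
r2 m[φ0→X8] = [3, 0, 2, 0]
r2 m[φ0→X15] = [3, 6, 2, 0]
r2 m[φ1→X8] = [4, 1, 2, 0]
r2 m[φ1→X1] = [1, 2, 3, 0]
r2 m[φ2→X15] = [0, 6, 4, 7]
r2 m[X8→φ0] = [4, 1, 2, 0]
r2 m[X8→φ1] = [3, 0, 2, 0]
r2 m[X1→φ1] = [0, 0, 0, 0]
r2 m[X15→φ0] = [0, 6, 4, 7]
r2 m[X15→φ2] = [3, 6, 2, 0]
r3 m[φ0→X8] = [3, 7, 5, 5]
r3 m[φ0→X15] = [5, 8, 3, 0]
r3 m[φ1→X8] = [4, 1, 2, 0]
r3 m[φ1→X1] = [1, 4, 5, 0]
r3 m[φ2→X15] = [0, 6, 4, 7]
r3 m[X8→φ0] = [4, 1, 2, 0]
r3 m[X8→φ1] = [3, 0, 2, 0]
r3 m[X1→φ1] = [0, 0, 0, 0]
r3 m[X15→φ0] = [0, 6, 4, 7]
r3 m[X15→φ2] = [3, 6, 2, 0]
r4 m[φ0→X8] = [3, 7, 5, 5]
r4 m[φ0→X15] = [5, 8, 3, 0]
r4 m[φ1→X8] = [4, 1, 2, 0]
r4 m[φ1→X1] = [1, 4, 5, 0]
r4 m[φ2→X15] = [0, 6, 4, 7]
r4 m[X8→φ0] = [4, 1, 2, 0]
r4 m[X8→φ1] = [3, 7, 5, 5]
r4 m[X1→φ1] = [0, 0, 0, 0]
r4 m[X15→φ0] = [0, 6, 4, 7]
r4 m[X15→φ2] = [5, 8, 3, 0]
r5 m[φ0→X8] = [3, 7, 5, 5]
r5 m[φ0→X15] = [5, 8, 3, 0]
r5 m[φ1→X8] = [4, 1, 2, 0]
r5 m[φ1→X1] = [7, 7, 8, 5]
r5 m[φ2→X15] = [0, 6, 4, 7]
r5 m[X8→φ0] = [4, 1, 2, 0]
r5 m[X8→φ1] = [3, 7, 5, 5]
r5 m[X1→φ1] = [0, 0, 0, 0]
r5 m[X15→φ0] = [0, 6, 4, 7]
r5 m[X15→φ2] = [5, 8, 3, 0]
r6 m[φ0→X8] = [3, 7, 5, 5]
r6 m[φ0→X15] = [5, 8, 3, 0]
r6 m[φ1→X8] = [4, 1, 2, 0]
r6 m[φ1→X1] = [7, 7, 8, 5]
r6 m[φ2→X15] = [0, 6, 4, 7]
r6 m[X8→φ0] = [4, 1, 2, 0]
r6 m[X8→φ1] = [3, 7, 5, 5]
r6 m[X1→φ1] = [0, 0, 0, 0]
r6 m[X15→φ0] = [0, 6, 4, 7]
r6 m[X15→φ2] = [5, 8, 3, 0]
fixed point reached at round 6
b[X15] = ⊗ incoming = [5, 14, 7, 7]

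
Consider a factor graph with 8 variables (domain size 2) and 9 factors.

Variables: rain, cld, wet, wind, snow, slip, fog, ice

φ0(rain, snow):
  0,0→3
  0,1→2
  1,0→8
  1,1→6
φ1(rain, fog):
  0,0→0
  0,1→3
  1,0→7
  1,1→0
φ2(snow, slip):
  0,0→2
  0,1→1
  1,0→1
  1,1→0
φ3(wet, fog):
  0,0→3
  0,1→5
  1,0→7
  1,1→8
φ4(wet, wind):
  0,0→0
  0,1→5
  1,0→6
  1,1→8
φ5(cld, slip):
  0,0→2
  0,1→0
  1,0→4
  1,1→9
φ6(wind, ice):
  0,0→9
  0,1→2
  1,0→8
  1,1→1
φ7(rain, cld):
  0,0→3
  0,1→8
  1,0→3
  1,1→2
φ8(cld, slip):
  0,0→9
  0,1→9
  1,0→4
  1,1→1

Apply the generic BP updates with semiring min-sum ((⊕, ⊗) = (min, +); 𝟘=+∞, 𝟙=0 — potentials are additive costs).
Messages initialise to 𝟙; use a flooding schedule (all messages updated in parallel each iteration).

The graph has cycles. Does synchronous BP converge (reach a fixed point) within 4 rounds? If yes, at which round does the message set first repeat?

NOT CONVERGED within 4 rounds

init: all messages = 𝟙 over 2 values
r1 m[φ0→rain] = [2, 6]
r1 m[φ0→snow] = [3, 2]
r1 m[φ1→rain] = [0, 0]
r1 m[φ1→fog] = [0, 0]
r1 m[φ2→snow] = [1, 0]
r1 m[φ2→slip] = [1, 0]
r1 m[φ3→wet] = [3, 7]
r1 m[φ3→fog] = [3, 5]
r1 m[φ4→wet] = [0, 6]
r1 m[φ4→wind] = [0, 5]
r1 m[φ5→cld] = [0, 4]
r1 m[φ5→slip] = [2, 0]
r1 m[φ6→wind] = [2, 1]
r1 m[φ6→ice] = [8, 1]
r1 m[φ7→rain] = [3, 2]
r1 m[φ7→cld] = [3, 2]
r1 m[φ8→cld] = [9, 1]
r1 m[φ8→slip] = [4, 1]
r1 m[rain→φ0] = [0, 0]
r1 m[rain→φ1] = [0, 0]
r1 m[rain→φ7] = [0, 0]
r1 m[cld→φ5] = [0, 0]
r1 m[cld→φ7] = [0, 0]
r1 m[cld→φ8] = [0, 0]
r1 m[wet→φ3] = [0, 0]
r1 m[wet→φ4] = [0, 0]
r1 m[wind→φ4] = [0, 0]
r1 m[wind→φ6] = [0, 0]
r1 m[snow→φ0] = [0, 0]
r1 m[snow→φ2] = [0, 0]
r1 m[slip→φ2] = [0, 0]
r1 m[slip→φ5] = [0, 0]
r1 m[slip→φ8] = [0, 0]
r1 m[fog→φ1] = [0, 0]
r1 m[fog→φ3] = [0, 0]
r1 m[ice→φ6] = [0, 0]
r2 m[φ0→rain] = [2, 6]
r2 m[φ0→snow] = [3, 2]
r2 m[φ1→rain] = [0, 0]
r2 m[φ1→fog] = [0, 0]
r2 m[φ2→snow] = [1, 0]
r2 m[φ2→slip] = [1, 0]
r2 m[φ3→wet] = [3, 7]
r2 m[φ3→fog] = [3, 5]
r2 m[φ4→wet] = [0, 6]
r2 m[φ4→wind] = [0, 5]
r2 m[φ5→cld] = [0, 4]
r2 m[φ5→slip] = [2, 0]
r2 m[φ6→wind] = [2, 1]
r2 m[φ6→ice] = [8, 1]
r2 m[φ7→rain] = [3, 2]
r2 m[φ7→cld] = [3, 2]
r2 m[φ8→cld] = [9, 1]
r2 m[φ8→slip] = [4, 1]
r2 m[rain→φ0] = [3, 2]
r2 m[rain→φ1] = [5, 8]
r2 m[rain→φ7] = [2, 6]
r2 m[cld→φ5] = [12, 3]
r2 m[cld→φ7] = [9, 5]
r2 m[cld→φ8] = [3, 6]
r2 m[wet→φ3] = [0, 6]
r2 m[wet→φ4] = [3, 7]
r2 m[wind→φ4] = [2, 1]
r2 m[wind→φ6] = [0, 5]
r2 m[snow→φ0] = [1, 0]
r2 m[snow→φ2] = [3, 2]
r2 m[slip→φ2] = [6, 1]
r2 m[slip→φ5] = [5, 1]
r2 m[slip→φ8] = [3, 0]
r2 m[fog→φ1] = [3, 5]
r2 m[fog→φ3] = [0, 0]
r2 m[ice→φ6] = [0, 0]
r3 m[φ0→rain] = [2, 6]
r3 m[φ0→snow] = [6, 5]
r3 m[φ1→rain] = [3, 5]
r3 m[φ1→fog] = [5, 8]
r3 m[φ2→snow] = [2, 1]
r3 m[φ2→slip] = [3, 2]
r3 m[φ3→wet] = [3, 7]
r3 m[φ3→fog] = [3, 5]
r3 m[φ4→wet] = [2, 8]
r3 m[φ4→wind] = [3, 8]
r3 m[φ5→cld] = [1, 9]
r3 m[φ5→slip] = [7, 12]
r3 m[φ6→wind] = [2, 1]
r3 m[φ6→ice] = [9, 2]
r3 m[φ7→rain] = [12, 7]
r3 m[φ7→cld] = [5, 8]
r3 m[φ8→cld] = [9, 1]
r3 m[φ8→slip] = [10, 7]
r3 m[rain→φ0] = [3, 2]
r3 m[rain→φ1] = [5, 8]
r3 m[rain→φ7] = [2, 6]
r3 m[cld→φ5] = [12, 3]
r3 m[cld→φ7] = [9, 5]
r3 m[cld→φ8] = [3, 6]
r3 m[wet→φ3] = [0, 6]
r3 m[wet→φ4] = [3, 7]
r3 m[wind→φ4] = [2, 1]
r3 m[wind→φ6] = [0, 5]
r3 m[snow→φ0] = [1, 0]
r3 m[snow→φ2] = [3, 2]
r3 m[slip→φ2] = [6, 1]
r3 m[slip→φ5] = [5, 1]
r3 m[slip→φ8] = [3, 0]
r3 m[fog→φ1] = [3, 5]
r3 m[fog→φ3] = [0, 0]
r3 m[ice→φ6] = [0, 0]
r4 m[φ0→rain] = [2, 6]
r4 m[φ0→snow] = [6, 5]
r4 m[φ1→rain] = [3, 5]
r4 m[φ1→fog] = [5, 8]
r4 m[φ2→snow] = [2, 1]
r4 m[φ2→slip] = [3, 2]
r4 m[φ3→wet] = [3, 7]
r4 m[φ3→fog] = [3, 5]
r4 m[φ4→wet] = [2, 8]
r4 m[φ4→wind] = [3, 8]
r4 m[φ5→cld] = [1, 9]
r4 m[φ5→slip] = [7, 12]
r4 m[φ6→wind] = [2, 1]
r4 m[φ6→ice] = [9, 2]
r4 m[φ7→rain] = [12, 7]
r4 m[φ7→cld] = [5, 8]
r4 m[φ8→cld] = [9, 1]
r4 m[φ8→slip] = [10, 7]
r4 m[rain→φ0] = [15, 12]
r4 m[rain→φ1] = [14, 13]
r4 m[rain→φ7] = [5, 11]
r4 m[cld→φ5] = [14, 9]
r4 m[cld→φ7] = [10, 10]
r4 m[cld→φ8] = [6, 17]
r4 m[wet→φ3] = [2, 8]
r4 m[wet→φ4] = [3, 7]
r4 m[wind→φ4] = [2, 1]
r4 m[wind→φ6] = [3, 8]
r4 m[snow→φ0] = [2, 1]
r4 m[snow→φ2] = [6, 5]
r4 m[slip→φ2] = [17, 19]
r4 m[slip→φ5] = [13, 9]
r4 m[slip→φ8] = [10, 14]
r4 m[fog→φ1] = [3, 5]
r4 m[fog→φ3] = [5, 8]
r4 m[ice→φ6] = [0, 0]
no fixed point within 4 rounds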